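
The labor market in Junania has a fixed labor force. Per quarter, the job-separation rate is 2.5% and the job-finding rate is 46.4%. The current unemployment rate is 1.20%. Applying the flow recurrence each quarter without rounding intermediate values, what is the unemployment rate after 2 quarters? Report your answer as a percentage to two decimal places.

With a fixed labor force, u_{t+1} = u_t + s·(1−u_t) − f·u_t = u_t·(1−s−f) + s.
Here 1−s−f = 0.511 and s = 0.025.
u_1 = 0.012000 × 0.511 + 0.025 = 0.031132.
u_2 = 0.031132 × 0.511 + 0.025 = 0.040908.

Unemployment rate after two quarters ≈ 4.09%.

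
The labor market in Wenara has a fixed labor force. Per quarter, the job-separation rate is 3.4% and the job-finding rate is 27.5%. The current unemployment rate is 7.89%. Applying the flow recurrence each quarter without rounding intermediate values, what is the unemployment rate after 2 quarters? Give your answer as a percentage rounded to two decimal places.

Unemployment rate after two quarters ≈ 9.52%.

With a fixed labor force, u_{t+1} = u_t + s·(1−u_t) − f·u_t = u_t·(1−s−f) + s.
Here 1−s−f = 0.691 and s = 0.034.
u_1 = 0.078900 × 0.691 + 0.034 = 0.088520.
u_2 = 0.088520 × 0.691 + 0.034 = 0.095167.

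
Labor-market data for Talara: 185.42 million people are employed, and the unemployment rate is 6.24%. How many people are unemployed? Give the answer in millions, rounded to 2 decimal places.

Let U be the number unemployed. The labor force is E + U, and U/(E+U) = 0.0624.
So U = 0.0624 × 185.42 / (1 − 0.0624) = 11.5702 / 0.9376 ≈ 12.34 million.

About 12.34 million are unemployed.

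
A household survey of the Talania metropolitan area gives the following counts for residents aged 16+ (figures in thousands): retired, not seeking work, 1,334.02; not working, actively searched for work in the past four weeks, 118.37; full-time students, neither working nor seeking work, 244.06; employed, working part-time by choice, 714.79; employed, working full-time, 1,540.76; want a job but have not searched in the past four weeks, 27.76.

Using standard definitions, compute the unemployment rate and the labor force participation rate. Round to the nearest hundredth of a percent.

Employed = 714.79 + 1,540.76 = 2,255.55 thousand.
Unemployed = 118.37 thousand.
Labor force = 2,255.55 + 118.37 = 2,373.92 thousand.
Not in labor force = 1,334.02 + 244.06 + 27.76 = 1,605.84 thousand (those not working and not actively searching are outside the labor force — including those who want a job but have given up searching).
Civilian working-age population = 2,373.92 + 1,605.84 = 3,979.76 thousand.
Unemployment rate = 118.37 / 2,373.92 = 4.99%.
Labor force participation rate = 2,373.92 / 3,979.76 = 59.65%.

Unemployment rate ≈ 4.99%; labor force participation rate ≈ 59.65%.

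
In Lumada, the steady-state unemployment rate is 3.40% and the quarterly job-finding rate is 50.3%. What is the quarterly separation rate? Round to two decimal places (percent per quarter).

From u* = s/(s+f): s = u·f/(1−u).
s = 0.0340 × 50.3 / (1 − 0.0340) = 1.7102 / 0.9660 ≈ 1.77% per quarter.

Separation rate ≈ 1.77% per quarter.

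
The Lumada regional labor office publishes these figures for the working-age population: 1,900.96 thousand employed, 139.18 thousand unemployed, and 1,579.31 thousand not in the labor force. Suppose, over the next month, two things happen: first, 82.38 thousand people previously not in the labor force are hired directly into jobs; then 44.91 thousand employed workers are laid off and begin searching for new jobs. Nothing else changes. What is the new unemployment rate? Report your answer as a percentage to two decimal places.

New unemployment rate ≈ 8.67%.

Initially, labor force = 1,900.96 + 139.18 = 2,040.14 thousand, so u = 139.18/2,040.14 = 6.82%.
After the first change, employed and labor force both rise by 82.38; unemployed unchanged → E = 1,983.34, U = 139.18, labor force = 2,122.52 thousand.
After the second change, employed falls and unemployed rises by 44.91; labor force unchanged → E = 1,938.43, U = 184.09, labor force = 2,122.52 thousand.
New unemployment rate = 184.09 / 2,122.52 = 8.67%.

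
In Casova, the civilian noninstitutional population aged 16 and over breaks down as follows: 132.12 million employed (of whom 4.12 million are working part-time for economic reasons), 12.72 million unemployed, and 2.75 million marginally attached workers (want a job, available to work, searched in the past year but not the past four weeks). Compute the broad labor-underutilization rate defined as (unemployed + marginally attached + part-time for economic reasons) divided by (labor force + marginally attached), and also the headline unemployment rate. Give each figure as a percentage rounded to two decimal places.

Labor force = 132.12 + 12.72 = 144.84 million.
Numerator = 12.72 + 2.75 + 4.12 = 19.59 million.
Denominator = 144.84 + 2.75 = 147.59 million.
Broad rate = 19.59 / 147.59 = 13.27%.
Headline unemployment rate = 12.72 / 144.84 = 8.78%.

Broad underutilization rate ≈ 13.27%; headline unemployment rate ≈ 8.78%.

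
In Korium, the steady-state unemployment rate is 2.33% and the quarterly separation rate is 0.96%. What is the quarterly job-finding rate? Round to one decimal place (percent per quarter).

Job-finding rate ≈ 40.2% per quarter.

From u* = s/(s+f): f = s·(1−u)/u.
f = 0.96 × (1 − 0.0233) / 0.0233 = 0.9376 / 0.0233 ≈ 40.2% per quarter.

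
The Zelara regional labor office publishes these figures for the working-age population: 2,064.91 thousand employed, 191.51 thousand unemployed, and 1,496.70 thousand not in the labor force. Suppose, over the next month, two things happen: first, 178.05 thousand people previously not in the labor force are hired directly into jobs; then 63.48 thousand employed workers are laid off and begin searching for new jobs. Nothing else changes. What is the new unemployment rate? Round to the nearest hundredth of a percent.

Initially, labor force = 2,064.91 + 191.51 = 2,256.42 thousand, so u = 191.51/2,256.42 = 8.49%.
After the first change, employed and labor force both rise by 178.05; unemployed unchanged → E = 2,242.96, U = 191.51, labor force = 2,434.47 thousand.
After the second change, employed falls and unemployed rises by 63.48; labor force unchanged → E = 2,179.48, U = 254.99, labor force = 2,434.47 thousand.
New unemployment rate = 254.99 / 2,434.47 = 10.47%.

New unemployment rate ≈ 10.47%.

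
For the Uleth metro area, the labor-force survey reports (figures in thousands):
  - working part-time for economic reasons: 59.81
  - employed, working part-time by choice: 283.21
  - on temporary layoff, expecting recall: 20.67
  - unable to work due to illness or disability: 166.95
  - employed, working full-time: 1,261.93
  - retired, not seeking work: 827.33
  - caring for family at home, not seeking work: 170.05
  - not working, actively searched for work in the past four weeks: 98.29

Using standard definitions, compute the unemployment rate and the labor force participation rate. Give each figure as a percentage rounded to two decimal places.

Employed = 59.81 + 283.21 + 1,261.93 = 1,604.95 thousand (anyone who worked, including part-time for economic reasons, counts as employed).
Unemployed = 20.67 + 98.29 = 118.96 thousand (jobless and actively searching, or on temporary layoff).
Labor force = 1,604.95 + 118.96 = 1,723.91 thousand.
Not in labor force = 166.95 + 827.33 + 170.05 = 1,164.33 thousand (those not working and not actively searching are outside the labor force).
Civilian working-age population = 1,723.91 + 1,164.33 = 2,888.24 thousand.
Unemployment rate = 118.96 / 1,723.91 = 6.90%.
Labor force participation rate = 1,723.91 / 2,888.24 = 59.69%.

Unemployment rate ≈ 6.90%; labor force participation rate ≈ 59.69%.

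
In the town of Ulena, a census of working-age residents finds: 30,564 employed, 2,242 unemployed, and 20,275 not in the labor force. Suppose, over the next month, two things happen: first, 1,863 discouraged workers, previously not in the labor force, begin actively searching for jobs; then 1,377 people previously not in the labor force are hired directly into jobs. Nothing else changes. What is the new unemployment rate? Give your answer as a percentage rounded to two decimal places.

New unemployment rate ≈ 11.39%.

Initially, labor force = 30,564 + 2,242 = 32,806, so u = 2,242/32,806 = 6.83%.
After the first change, unemployed and labor force both rise by 1,863 → E = 30,564, U = 4,105, labor force = 34,669.
After the second change, employed and labor force both rise by 1,377; unemployed unchanged → E = 31,941, U = 4,105, labor force = 36,046.
New unemployment rate = 4,105 / 36,046 = 11.39%.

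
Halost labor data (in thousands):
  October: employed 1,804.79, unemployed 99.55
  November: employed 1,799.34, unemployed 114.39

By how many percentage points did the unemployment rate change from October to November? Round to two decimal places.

The unemployment rate changed by +0.75 percentage points.

October: labor force = 1,804.79 + 99.55 = 1,904.34; u = 99.55/1,904.34 = 5.23%.
November: labor force = 1,799.34 + 114.39 = 1,913.73; u = 114.39/1,913.73 = 5.98%.
Change = 5.98% − 5.23% = +0.75 pp.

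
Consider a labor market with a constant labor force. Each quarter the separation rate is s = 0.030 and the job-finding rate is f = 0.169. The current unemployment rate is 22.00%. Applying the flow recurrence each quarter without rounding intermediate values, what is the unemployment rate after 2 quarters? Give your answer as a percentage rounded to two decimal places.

With a fixed labor force, u_{t+1} = u_t + s·(1−u_t) − f·u_t = u_t·(1−s−f) + s.
Here 1−s−f = 0.801 and s = 0.030.
u_1 = 0.220000 × 0.801 + 0.030 = 0.206220.
u_2 = 0.206220 × 0.801 + 0.030 = 0.195182.

Unemployment rate after two quarters ≈ 19.52%.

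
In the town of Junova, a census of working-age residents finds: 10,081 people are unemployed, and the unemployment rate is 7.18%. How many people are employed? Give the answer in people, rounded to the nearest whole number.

About 130,323 are employed.

Labor force = U / u = 10,081 / 0.0718 ≈ 140,404.
Employed = labor force − unemployed = 140,404 − 10,081 = 130,323.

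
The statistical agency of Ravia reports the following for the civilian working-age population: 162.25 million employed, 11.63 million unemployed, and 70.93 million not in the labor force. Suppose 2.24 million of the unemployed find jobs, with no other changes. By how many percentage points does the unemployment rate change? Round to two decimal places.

The unemployment rate changes by −1.29 percentage points.

Initially, labor force = 162.25 + 11.63 = 173.88 million, so u = 11.63/173.88 = 6.69%.
After the change, unemployed falls and employed rises by 2.24; labor force unchanged → E = 164.49, U = 9.39, labor force = 173.88 million.
New unemployment rate = 9.39 / 173.88 = 5.40%.
Change = 5.40% − 6.69% = −1.29 percentage points.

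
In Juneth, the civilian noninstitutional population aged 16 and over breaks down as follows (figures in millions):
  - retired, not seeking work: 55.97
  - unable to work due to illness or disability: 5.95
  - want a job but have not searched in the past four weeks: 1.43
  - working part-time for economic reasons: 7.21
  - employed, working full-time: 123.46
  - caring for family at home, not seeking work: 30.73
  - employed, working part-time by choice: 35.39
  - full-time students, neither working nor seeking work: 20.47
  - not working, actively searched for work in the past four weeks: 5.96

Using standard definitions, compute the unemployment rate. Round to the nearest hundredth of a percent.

Unemployment rate ≈ 3.46%.

Employed = 7.21 + 123.46 + 35.39 = 166.06 million (anyone who worked, including part-time for economic reasons, counts as employed).
Unemployed = 5.96 million.
Labor force = 166.06 + 5.96 = 172.02 million.
Unemployment rate = 5.96 / 172.02 = 3.46%.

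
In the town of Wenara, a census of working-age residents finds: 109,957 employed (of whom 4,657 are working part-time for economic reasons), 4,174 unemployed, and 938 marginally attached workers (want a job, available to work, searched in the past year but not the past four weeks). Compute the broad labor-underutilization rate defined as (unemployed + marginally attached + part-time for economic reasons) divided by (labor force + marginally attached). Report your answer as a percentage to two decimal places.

Broad underutilization rate ≈ 8.49%.

Labor force = 109,957 + 4,174 = 114,131.
Numerator = 4,174 + 938 + 4,657 = 9,769.
Denominator = 114,131 + 938 = 115,069.
Broad rate = 9,769 / 115,069 = 8.49%.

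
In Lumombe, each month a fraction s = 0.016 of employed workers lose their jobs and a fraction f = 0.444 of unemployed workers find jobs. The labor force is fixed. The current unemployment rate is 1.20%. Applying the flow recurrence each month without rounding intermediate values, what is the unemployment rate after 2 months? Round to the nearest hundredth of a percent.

With a fixed labor force, u_{t+1} = u_t + s·(1−u_t) − f·u_t = u_t·(1−s−f) + s.
Here 1−s−f = 0.540 and s = 0.016.
u_1 = 0.012000 × 0.540 + 0.016 = 0.022480.
u_2 = 0.022480 × 0.540 + 0.016 = 0.028139.

Unemployment rate after two months ≈ 2.81%.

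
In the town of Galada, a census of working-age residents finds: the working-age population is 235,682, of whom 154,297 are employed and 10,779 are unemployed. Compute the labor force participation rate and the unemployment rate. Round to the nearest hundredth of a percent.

Labor force participation rate ≈ 70.04%; unemployment rate ≈ 6.53%.

Labor force = employed + unemployed = 154,297 + 10,779 = 165,076.
Unemployment rate = 10,779 / 165,076 = 6.53%.
Labor force participation rate = 165,076 / 235,682 = 70.04%.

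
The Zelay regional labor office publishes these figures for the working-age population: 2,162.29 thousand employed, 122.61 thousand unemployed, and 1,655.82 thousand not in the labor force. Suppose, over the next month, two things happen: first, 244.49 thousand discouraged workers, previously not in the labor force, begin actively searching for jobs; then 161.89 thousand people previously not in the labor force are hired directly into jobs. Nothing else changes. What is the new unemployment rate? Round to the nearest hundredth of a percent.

New unemployment rate ≈ 13.64%.

Initially, labor force = 2,162.29 + 122.61 = 2,284.90 thousand, so u = 122.61/2,284.90 = 5.37%.
After the first change, unemployed and labor force both rise by 244.49 → E = 2,162.29, U = 367.10, labor force = 2,529.39 thousand.
After the second change, employed and labor force both rise by 161.89; unemployed unchanged → E = 2,324.18, U = 367.10, labor force = 2,691.28 thousand.
New unemployment rate = 367.10 / 2,691.28 = 13.64%.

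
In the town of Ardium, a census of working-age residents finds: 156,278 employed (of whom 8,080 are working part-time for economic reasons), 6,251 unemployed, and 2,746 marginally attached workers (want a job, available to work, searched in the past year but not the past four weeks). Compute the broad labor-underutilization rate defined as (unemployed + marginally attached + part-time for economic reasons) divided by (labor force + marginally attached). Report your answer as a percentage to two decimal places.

Labor force = 156,278 + 6,251 = 162,529.
Numerator = 6,251 + 2,746 + 8,080 = 17,077.
Denominator = 162,529 + 2,746 = 165,275.
Broad rate = 17,077 / 165,275 = 10.33%.

Broad underutilization rate ≈ 10.33%.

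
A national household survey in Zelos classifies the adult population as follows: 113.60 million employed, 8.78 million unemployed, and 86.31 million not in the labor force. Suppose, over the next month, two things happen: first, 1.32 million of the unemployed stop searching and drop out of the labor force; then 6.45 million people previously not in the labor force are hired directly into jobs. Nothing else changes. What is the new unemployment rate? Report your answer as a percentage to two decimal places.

New unemployment rate ≈ 5.85%.

Initially, labor force = 113.60 + 8.78 = 122.38 million, so u = 8.78/122.38 = 7.17%.
After the first change, unemployed and labor force both fall by 1.32 → E = 113.60, U = 7.46, labor force = 121.06 million.
After the second change, employed and labor force both rise by 6.45; unemployed unchanged → E = 120.05, U = 7.46, labor force = 127.51 million.
New unemployment rate = 7.46 / 127.51 = 5.85%.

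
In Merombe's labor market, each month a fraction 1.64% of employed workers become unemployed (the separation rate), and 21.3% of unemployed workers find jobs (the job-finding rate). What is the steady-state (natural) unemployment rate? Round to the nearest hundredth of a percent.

At steady state the flows balance: s·E = f·U, so U/(E+U) = s/(s+f).
u* = 1.64 / (1.64 + 21.3) = 1.64 / 22.94 = 7.15%.

Steady-state unemployment rate ≈ 7.15%.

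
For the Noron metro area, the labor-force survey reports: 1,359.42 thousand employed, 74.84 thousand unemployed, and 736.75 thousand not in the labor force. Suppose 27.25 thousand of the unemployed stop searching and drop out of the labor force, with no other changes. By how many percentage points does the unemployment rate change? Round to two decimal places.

Initially, labor force = 1,359.42 + 74.84 = 1,434.26 thousand, so u = 74.84/1,434.26 = 5.22%.
After the change, unemployed and labor force both fall by 27.25 → E = 1,359.42, U = 47.59, labor force = 1,407.01 thousand.
New unemployment rate = 47.59 / 1,407.01 = 3.38%.
Change = 3.38% − 5.22% = −1.84 percentage points.

The unemployment rate changes by −1.84 percentage points.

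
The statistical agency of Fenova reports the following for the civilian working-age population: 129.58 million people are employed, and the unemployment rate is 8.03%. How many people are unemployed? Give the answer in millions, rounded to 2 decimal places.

About 11.31 million are unemployed.

Let U be the number unemployed. The labor force is E + U, and U/(E+U) = 0.0803.
So U = 0.0803 × 129.58 / (1 − 0.0803) = 10.4053 / 0.9197 ≈ 11.31 million.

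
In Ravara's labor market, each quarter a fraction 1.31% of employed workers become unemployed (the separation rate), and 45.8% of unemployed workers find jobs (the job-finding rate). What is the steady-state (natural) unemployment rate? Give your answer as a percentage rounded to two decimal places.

Steady-state unemployment rate ≈ 2.78%.

At steady state the flows balance: s·E = f·U, so U/(E+U) = s/(s+f).
u* = 1.31 / (1.31 + 45.8) = 1.31 / 47.11 = 2.78%.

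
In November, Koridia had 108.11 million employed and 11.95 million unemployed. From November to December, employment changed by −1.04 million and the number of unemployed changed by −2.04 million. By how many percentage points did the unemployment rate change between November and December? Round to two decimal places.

November: labor force = 108.11 + 11.95 = 120.06; u = 11.95/120.06 = 9.95%.
December: labor force = 107.07 + 9.91 = 116.98; u = 9.91/116.98 = 8.47%.
Change = 8.47% − 9.95% = −1.48 pp.

The unemployment rate changed by −1.48 percentage points.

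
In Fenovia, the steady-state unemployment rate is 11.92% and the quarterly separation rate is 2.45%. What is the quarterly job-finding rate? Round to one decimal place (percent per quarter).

Job-finding rate ≈ 18.1% per quarter.

From u* = s/(s+f): f = s·(1−u)/u.
f = 2.45 × (1 − 0.1192) / 0.1192 = 2.1580 / 0.1192 ≈ 18.1% per quarter.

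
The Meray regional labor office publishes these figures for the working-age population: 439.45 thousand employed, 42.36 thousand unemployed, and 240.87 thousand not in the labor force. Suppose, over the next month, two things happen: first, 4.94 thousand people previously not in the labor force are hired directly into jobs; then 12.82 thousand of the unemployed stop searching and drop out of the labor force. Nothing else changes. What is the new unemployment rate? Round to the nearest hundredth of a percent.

Initially, labor force = 439.45 + 42.36 = 481.81 thousand, so u = 42.36/481.81 = 8.79%.
After the first change, employed and labor force both rise by 4.94; unemployed unchanged → E = 444.39, U = 42.36, labor force = 486.75 thousand.
After the second change, unemployed and labor force both fall by 12.82 → E = 444.39, U = 29.54, labor force = 473.93 thousand.
New unemployment rate = 29.54 / 473.93 = 6.23%.

New unemployment rate ≈ 6.23%.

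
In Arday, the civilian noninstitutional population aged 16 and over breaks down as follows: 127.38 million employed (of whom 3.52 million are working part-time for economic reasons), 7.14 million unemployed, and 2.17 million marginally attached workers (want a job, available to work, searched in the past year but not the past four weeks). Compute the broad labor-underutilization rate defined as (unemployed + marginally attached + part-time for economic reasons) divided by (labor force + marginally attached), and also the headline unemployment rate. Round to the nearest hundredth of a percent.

Labor force = 127.38 + 7.14 = 134.52 million.
Numerator = 7.14 + 2.17 + 3.52 = 12.83 million.
Denominator = 134.52 + 2.17 = 136.69 million.
Broad rate = 12.83 / 136.69 = 9.39%.
Headline unemployment rate = 7.14 / 134.52 = 5.31%.

Broad underutilization rate ≈ 9.39%; headline unemployment rate ≈ 5.31%.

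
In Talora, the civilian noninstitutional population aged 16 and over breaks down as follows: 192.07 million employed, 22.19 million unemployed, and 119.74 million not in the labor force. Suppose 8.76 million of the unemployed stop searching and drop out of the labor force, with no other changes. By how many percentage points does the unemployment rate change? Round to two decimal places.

Initially, labor force = 192.07 + 22.19 = 214.26 million, so u = 22.19/214.26 = 10.36%.
After the change, unemployed and labor force both fall by 8.76 → E = 192.07, U = 13.43, labor force = 205.50 million.
New unemployment rate = 13.43 / 205.50 = 6.54%.
Change = 6.54% − 10.36% = −3.82 percentage points.

The unemployment rate changes by −3.82 percentage points.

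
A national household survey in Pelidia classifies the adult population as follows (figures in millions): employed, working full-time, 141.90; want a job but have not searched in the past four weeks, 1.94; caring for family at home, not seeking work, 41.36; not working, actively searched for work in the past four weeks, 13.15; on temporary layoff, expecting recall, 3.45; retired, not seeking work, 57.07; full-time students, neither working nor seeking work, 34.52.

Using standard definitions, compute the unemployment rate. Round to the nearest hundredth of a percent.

Unemployment rate ≈ 10.47%.

Employed = 141.90 million.
Unemployed = 13.15 + 3.45 = 16.60 million (jobless and actively searching, or on temporary layoff).
Labor force = 141.90 + 16.60 = 158.50 million.
Unemployment rate = 16.60 / 158.50 = 10.47%.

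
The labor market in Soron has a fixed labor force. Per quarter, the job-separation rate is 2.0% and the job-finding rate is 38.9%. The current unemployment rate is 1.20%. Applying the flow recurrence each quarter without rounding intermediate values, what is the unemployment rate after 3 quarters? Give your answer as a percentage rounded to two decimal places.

Unemployment rate after three quarters ≈ 4.13%.

With a fixed labor force, u_{t+1} = u_t + s·(1−u_t) − f·u_t = u_t·(1−s−f) + s.
Here 1−s−f = 0.591 and s = 0.020.
u_1 = 0.012000 × 0.591 + 0.020 = 0.027092.
u_2 = 0.027092 × 0.591 + 0.020 = 0.036011.
u_3 = 0.036011 × 0.591 + 0.020 = 0.041283.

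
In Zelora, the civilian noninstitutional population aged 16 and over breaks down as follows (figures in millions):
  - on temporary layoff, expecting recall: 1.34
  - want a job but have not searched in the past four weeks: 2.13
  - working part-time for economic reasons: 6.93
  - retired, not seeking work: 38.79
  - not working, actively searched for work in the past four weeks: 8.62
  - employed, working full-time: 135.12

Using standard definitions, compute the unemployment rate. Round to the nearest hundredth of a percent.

Employed = 6.93 + 135.12 = 142.05 million (anyone who worked, including part-time for economic reasons, counts as employed).
Unemployed = 1.34 + 8.62 = 9.96 million (jobless and actively searching, or on temporary layoff).
Labor force = 142.05 + 9.96 = 152.01 million.
Unemployment rate = 9.96 / 152.01 = 6.55%.

Unemployment rate ≈ 6.55%.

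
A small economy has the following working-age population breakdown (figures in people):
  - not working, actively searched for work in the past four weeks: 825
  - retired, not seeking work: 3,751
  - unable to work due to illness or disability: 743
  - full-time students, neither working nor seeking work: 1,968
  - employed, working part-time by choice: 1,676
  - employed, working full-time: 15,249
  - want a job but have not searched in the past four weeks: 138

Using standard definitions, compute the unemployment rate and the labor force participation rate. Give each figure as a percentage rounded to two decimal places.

Employed = 1,676 + 15,249 = 16,925.
Unemployed = 825.
Labor force = 16,925 + 825 = 17,750.
Not in labor force = 3,751 + 743 + 1,968 + 138 = 6,600 (those not working and not actively searching are outside the labor force — including those who want a job but have given up searching).
Civilian working-age population = 17,750 + 6,600 = 24,350.
Unemployment rate = 825 / 17,750 = 4.65%.
Labor force participation rate = 17,750 / 24,350 = 72.90%.

Unemployment rate ≈ 4.65%; labor force participation rate ≈ 72.90%.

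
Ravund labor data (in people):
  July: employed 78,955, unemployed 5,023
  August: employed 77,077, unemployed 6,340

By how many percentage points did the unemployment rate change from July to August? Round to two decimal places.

July: labor force = 78,955 + 5,023 = 83,978; u = 5,023/83,978 = 5.98%.
August: labor force = 77,077 + 6,340 = 83,417; u = 6,340/83,417 = 7.60%.
Change = 7.60% − 5.98% = +1.62 pp.

The unemployment rate changed by +1.62 percentage points.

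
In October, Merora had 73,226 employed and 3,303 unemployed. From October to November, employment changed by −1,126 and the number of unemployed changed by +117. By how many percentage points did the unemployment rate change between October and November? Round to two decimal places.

The unemployment rate changed by +0.21 percentage points.

October: labor force = 73,226 + 3,303 = 76,529; u = 3,303/76,529 = 4.32%.
November: labor force = 72,100 + 3,420 = 75,520; u = 3,420/75,520 = 4.53%.
Change = 4.53% − 4.32% = +0.21 pp.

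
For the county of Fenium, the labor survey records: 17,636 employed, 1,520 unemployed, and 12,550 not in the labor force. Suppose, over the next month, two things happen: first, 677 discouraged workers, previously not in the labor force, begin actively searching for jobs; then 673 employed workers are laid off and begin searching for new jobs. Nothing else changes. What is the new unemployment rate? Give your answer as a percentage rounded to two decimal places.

Initially, labor force = 17,636 + 1,520 = 19,156, so u = 1,520/19,156 = 7.93%.
After the first change, unemployed and labor force both rise by 677 → E = 17,636, U = 2,197, labor force = 19,833.
After the second change, employed falls and unemployed rises by 673; labor force unchanged → E = 16,963, U = 2,870, labor force = 19,833.
New unemployment rate = 2,870 / 19,833 = 14.47%.

New unemployment rate ≈ 14.47%.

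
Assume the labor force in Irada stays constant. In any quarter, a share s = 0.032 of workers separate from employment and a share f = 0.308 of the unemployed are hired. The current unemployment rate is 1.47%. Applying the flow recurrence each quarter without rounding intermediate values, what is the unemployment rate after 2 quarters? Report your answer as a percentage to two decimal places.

With a fixed labor force, u_{t+1} = u_t + s·(1−u_t) − f·u_t = u_t·(1−s−f) + s.
Here 1−s−f = 0.660 and s = 0.032.
u_1 = 0.014700 × 0.660 + 0.032 = 0.041702.
u_2 = 0.041702 × 0.660 + 0.032 = 0.059523.

Unemployment rate after two quarters ≈ 5.95%.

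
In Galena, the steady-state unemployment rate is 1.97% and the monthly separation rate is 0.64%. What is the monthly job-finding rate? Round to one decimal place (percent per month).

Job-finding rate ≈ 31.8% per month.

From u* = s/(s+f): f = s·(1−u)/u.
f = 0.64 × (1 − 0.0197) / 0.0197 = 0.6274 / 0.0197 ≈ 31.8% per month.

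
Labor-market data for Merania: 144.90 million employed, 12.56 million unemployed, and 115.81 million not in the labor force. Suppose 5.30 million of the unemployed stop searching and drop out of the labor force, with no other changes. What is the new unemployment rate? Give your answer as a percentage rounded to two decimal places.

New unemployment rate ≈ 4.77%.

Initially, labor force = 144.90 + 12.56 = 157.46 million, so u = 12.56/157.46 = 7.98%.
After the change, unemployed and labor force both fall by 5.30 → E = 144.90, U = 7.26, labor force = 152.16 million.
New unemployment rate = 7.26 / 152.16 = 4.77%.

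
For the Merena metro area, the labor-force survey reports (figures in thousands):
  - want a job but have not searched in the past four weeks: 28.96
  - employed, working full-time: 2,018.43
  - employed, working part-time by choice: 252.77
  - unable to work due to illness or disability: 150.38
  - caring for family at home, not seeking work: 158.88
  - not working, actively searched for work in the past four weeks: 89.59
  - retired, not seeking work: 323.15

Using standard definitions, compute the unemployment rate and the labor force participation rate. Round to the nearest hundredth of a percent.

Unemployment rate ≈ 3.79%; labor force participation rate ≈ 78.12%.

Employed = 2,018.43 + 252.77 = 2,271.20 thousand.
Unemployed = 89.59 thousand.
Labor force = 2,271.20 + 89.59 = 2,360.79 thousand.
Not in labor force = 28.96 + 150.38 + 158.88 + 323.15 = 661.37 thousand (those not working and not actively searching are outside the labor force — including those who want a job but have given up searching).
Civilian working-age population = 2,360.79 + 661.37 = 3,022.16 thousand.
Unemployment rate = 89.59 / 2,360.79 = 3.79%.
Labor force participation rate = 2,360.79 / 3,022.16 = 78.12%.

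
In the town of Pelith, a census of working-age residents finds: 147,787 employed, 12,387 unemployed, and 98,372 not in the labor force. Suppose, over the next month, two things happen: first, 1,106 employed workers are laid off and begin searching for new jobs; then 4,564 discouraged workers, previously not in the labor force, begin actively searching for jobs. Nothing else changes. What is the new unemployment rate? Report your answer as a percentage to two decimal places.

New unemployment rate ≈ 10.96%.

Initially, labor force = 147,787 + 12,387 = 160,174, so u = 12,387/160,174 = 7.73%.
After the first change, employed falls and unemployed rises by 1,106; labor force unchanged → E = 146,681, U = 13,493, labor force = 160,174.
After the second change, unemployed and labor force both rise by 4,564 → E = 146,681, U = 18,057, labor force = 164,738.
New unemployment rate = 18,057 / 164,738 = 10.96%.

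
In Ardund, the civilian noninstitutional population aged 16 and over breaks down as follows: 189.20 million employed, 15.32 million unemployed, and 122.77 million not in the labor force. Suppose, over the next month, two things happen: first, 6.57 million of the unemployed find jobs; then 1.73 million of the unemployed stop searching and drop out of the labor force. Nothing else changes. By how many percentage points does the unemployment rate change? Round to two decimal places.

Initially, labor force = 189.20 + 15.32 = 204.52 million, so u = 15.32/204.52 = 7.49%.
After the first change, unemployed falls and employed rises by 6.57; labor force unchanged → E = 195.77, U = 8.75, labor force = 204.52 million.
After the second change, unemployed and labor force both fall by 1.73 → E = 195.77, U = 7.02, labor force = 202.79 million.
New unemployment rate = 7.02 / 202.79 = 3.46%.
Change = 3.46% − 7.49% = −4.03 percentage points.

The unemployment rate changes by −4.03 percentage points.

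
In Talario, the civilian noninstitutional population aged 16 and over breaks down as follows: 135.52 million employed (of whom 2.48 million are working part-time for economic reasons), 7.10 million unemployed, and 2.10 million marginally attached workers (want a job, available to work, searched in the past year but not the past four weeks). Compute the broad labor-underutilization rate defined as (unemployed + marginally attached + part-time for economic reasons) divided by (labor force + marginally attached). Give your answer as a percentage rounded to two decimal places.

Broad underutilization rate ≈ 8.07%.

Labor force = 135.52 + 7.10 = 142.62 million.
Numerator = 7.10 + 2.10 + 2.48 = 11.68 million.
Denominator = 142.62 + 2.10 = 144.72 million.
Broad rate = 11.68 / 144.72 = 8.07%.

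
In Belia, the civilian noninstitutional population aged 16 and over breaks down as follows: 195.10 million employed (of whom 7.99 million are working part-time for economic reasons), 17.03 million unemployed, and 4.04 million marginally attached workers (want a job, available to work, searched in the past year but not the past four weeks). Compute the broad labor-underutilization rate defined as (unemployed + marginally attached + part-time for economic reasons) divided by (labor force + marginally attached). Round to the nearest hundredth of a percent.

Labor force = 195.10 + 17.03 = 212.13 million.
Numerator = 17.03 + 4.04 + 7.99 = 29.06 million.
Denominator = 212.13 + 4.04 = 216.17 million.
Broad rate = 29.06 / 216.17 = 13.44%.

Broad underutilization rate ≈ 13.44%.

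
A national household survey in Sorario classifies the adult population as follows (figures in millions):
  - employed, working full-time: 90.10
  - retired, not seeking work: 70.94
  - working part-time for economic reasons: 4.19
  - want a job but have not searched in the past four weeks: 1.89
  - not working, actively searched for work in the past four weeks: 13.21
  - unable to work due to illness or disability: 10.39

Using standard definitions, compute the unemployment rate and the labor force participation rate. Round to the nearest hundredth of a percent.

Employed = 90.10 + 4.19 = 94.29 million (anyone who worked, including part-time for economic reasons, counts as employed).
Unemployed = 13.21 million.
Labor force = 94.29 + 13.21 = 107.50 million.
Not in labor force = 70.94 + 1.89 + 10.39 = 83.22 million (those not working and not actively searching are outside the labor force — including those who want a job but have given up searching).
Civilian working-age population = 107.50 + 83.22 = 190.72 million.
Unemployment rate = 13.21 / 107.50 = 12.29%.
Labor force participation rate = 107.50 / 190.72 = 56.37%.

Unemployment rate ≈ 12.29%; labor force participation rate ≈ 56.37%.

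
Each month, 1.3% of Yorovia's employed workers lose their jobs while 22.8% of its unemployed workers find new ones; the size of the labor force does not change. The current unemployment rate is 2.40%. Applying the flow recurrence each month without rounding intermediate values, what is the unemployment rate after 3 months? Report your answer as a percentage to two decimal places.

Unemployment rate after three months ≈ 4.08%.

With a fixed labor force, u_{t+1} = u_t + s·(1−u_t) − f·u_t = u_t·(1−s−f) + s.
Here 1−s−f = 0.759 and s = 0.013.
u_1 = 0.024000 × 0.759 + 0.013 = 0.031216.
u_2 = 0.031216 × 0.759 + 0.013 = 0.036693.
u_3 = 0.036693 × 0.759 + 0.013 = 0.040850.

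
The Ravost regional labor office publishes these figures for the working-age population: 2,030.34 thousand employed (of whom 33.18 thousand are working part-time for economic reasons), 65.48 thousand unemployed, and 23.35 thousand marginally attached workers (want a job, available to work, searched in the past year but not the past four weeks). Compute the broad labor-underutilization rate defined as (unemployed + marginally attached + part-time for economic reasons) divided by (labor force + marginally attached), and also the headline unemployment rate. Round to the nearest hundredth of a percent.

Broad underutilization rate ≈ 5.76%; headline unemployment rate ≈ 3.12%.

Labor force = 2,030.34 + 65.48 = 2,095.82 thousand.
Numerator = 65.48 + 23.35 + 33.18 = 122.01 thousand.
Denominator = 2,095.82 + 23.35 = 2,119.17 thousand.
Broad rate = 122.01 / 2,119.17 = 5.76%.
Headline unemployment rate = 65.48 / 2,095.82 = 3.12%.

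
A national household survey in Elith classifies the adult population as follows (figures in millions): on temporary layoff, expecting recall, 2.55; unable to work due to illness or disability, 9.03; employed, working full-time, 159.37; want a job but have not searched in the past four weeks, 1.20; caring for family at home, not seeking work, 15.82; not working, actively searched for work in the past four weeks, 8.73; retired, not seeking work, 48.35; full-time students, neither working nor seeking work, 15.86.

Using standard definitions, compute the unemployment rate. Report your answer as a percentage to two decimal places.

Employed = 159.37 million.
Unemployed = 2.55 + 8.73 = 11.28 million (jobless and actively searching, or on temporary layoff).
Labor force = 159.37 + 11.28 = 170.65 million.
Unemployment rate = 11.28 / 170.65 = 6.61%.

Unemployment rate ≈ 6.61%.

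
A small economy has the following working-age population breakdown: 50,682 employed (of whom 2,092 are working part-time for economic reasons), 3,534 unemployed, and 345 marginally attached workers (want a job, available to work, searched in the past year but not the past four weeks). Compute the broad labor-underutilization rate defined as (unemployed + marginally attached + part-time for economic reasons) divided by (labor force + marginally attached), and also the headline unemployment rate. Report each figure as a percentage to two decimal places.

Labor force = 50,682 + 3,534 = 54,216.
Numerator = 3,534 + 345 + 2,092 = 5,971.
Denominator = 54,216 + 345 = 54,561.
Broad rate = 5,971 / 54,561 = 10.94%.
Headline unemployment rate = 3,534 / 54,216 = 6.52%.

Broad underutilization rate ≈ 10.94%; headline unemployment rate ≈ 6.52%.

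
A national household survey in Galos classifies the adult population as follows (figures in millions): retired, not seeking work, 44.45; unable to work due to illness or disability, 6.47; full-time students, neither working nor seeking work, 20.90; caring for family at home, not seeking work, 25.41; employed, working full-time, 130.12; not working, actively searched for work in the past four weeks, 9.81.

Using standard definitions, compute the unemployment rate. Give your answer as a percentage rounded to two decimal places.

Unemployment rate ≈ 7.01%.

Employed = 130.12 million.
Unemployed = 9.81 million.
Labor force = 130.12 + 9.81 = 139.93 million.
Unemployment rate = 9.81 / 139.93 = 7.01%.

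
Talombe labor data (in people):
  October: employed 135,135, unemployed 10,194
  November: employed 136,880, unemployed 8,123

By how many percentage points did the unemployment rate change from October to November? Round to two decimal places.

October: labor force = 135,135 + 10,194 = 145,329; u = 10,194/145,329 = 7.01%.
November: labor force = 136,880 + 8,123 = 145,003; u = 8,123/145,003 = 5.60%.
Change = 5.60% − 7.01% = −1.41 pp.

The unemployment rate changed by −1.41 percentage points.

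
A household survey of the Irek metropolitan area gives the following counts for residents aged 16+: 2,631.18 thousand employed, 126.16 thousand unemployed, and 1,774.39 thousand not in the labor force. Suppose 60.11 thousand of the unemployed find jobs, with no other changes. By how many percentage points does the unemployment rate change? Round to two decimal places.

Initially, labor force = 2,631.18 + 126.16 = 2,757.34 thousand, so u = 126.16/2,757.34 = 4.58%.
After the change, unemployed falls and employed rises by 60.11; labor force unchanged → E = 2,691.29, U = 66.05, labor force = 2,757.34 thousand.
New unemployment rate = 66.05 / 2,757.34 = 2.40%.
Change = 2.40% − 4.58% = −2.18 percentage points.

The unemployment rate changes by −2.18 percentage points.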